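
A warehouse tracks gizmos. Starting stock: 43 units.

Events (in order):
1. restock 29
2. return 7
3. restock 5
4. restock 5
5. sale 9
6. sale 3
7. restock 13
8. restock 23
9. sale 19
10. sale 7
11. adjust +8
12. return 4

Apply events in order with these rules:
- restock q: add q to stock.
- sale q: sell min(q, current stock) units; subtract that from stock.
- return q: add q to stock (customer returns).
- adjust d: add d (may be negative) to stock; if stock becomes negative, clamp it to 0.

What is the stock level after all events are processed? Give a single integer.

Processing events:
Start: stock = 43
  Event 1 (restock 29): 43 + 29 = 72
  Event 2 (return 7): 72 + 7 = 79
  Event 3 (restock 5): 79 + 5 = 84
  Event 4 (restock 5): 84 + 5 = 89
  Event 5 (sale 9): sell min(9,89)=9. stock: 89 - 9 = 80. total_sold = 9
  Event 6 (sale 3): sell min(3,80)=3. stock: 80 - 3 = 77. total_sold = 12
  Event 7 (restock 13): 77 + 13 = 90
  Event 8 (restock 23): 90 + 23 = 113
  Event 9 (sale 19): sell min(19,113)=19. stock: 113 - 19 = 94. total_sold = 31
  Event 10 (sale 7): sell min(7,94)=7. stock: 94 - 7 = 87. total_sold = 38
  Event 11 (adjust +8): 87 + 8 = 95
  Event 12 (return 4): 95 + 4 = 99
Final: stock = 99, total_sold = 38

Answer: 99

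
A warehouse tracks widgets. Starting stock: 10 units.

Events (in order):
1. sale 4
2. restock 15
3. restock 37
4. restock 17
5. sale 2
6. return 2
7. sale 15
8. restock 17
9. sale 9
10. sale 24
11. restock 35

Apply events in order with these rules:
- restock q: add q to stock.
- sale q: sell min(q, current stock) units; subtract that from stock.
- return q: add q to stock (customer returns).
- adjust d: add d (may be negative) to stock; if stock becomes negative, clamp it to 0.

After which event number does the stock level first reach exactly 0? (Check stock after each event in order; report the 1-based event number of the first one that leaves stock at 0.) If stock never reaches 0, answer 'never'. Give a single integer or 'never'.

Processing events:
Start: stock = 10
  Event 1 (sale 4): sell min(4,10)=4. stock: 10 - 4 = 6. total_sold = 4
  Event 2 (restock 15): 6 + 15 = 21
  Event 3 (restock 37): 21 + 37 = 58
  Event 4 (restock 17): 58 + 17 = 75
  Event 5 (sale 2): sell min(2,75)=2. stock: 75 - 2 = 73. total_sold = 6
  Event 6 (return 2): 73 + 2 = 75
  Event 7 (sale 15): sell min(15,75)=15. stock: 75 - 15 = 60. total_sold = 21
  Event 8 (restock 17): 60 + 17 = 77
  Event 9 (sale 9): sell min(9,77)=9. stock: 77 - 9 = 68. total_sold = 30
  Event 10 (sale 24): sell min(24,68)=24. stock: 68 - 24 = 44. total_sold = 54
  Event 11 (restock 35): 44 + 35 = 79
Final: stock = 79, total_sold = 54

Stock never reaches 0.

Answer: never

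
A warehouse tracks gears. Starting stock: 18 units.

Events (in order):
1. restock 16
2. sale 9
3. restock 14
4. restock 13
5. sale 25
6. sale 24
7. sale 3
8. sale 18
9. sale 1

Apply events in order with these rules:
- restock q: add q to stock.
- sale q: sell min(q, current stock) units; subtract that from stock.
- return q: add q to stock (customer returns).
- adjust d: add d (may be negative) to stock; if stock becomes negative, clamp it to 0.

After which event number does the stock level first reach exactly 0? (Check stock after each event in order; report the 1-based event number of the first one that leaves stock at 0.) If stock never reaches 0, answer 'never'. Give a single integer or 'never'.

Answer: 7

Derivation:
Processing events:
Start: stock = 18
  Event 1 (restock 16): 18 + 16 = 34
  Event 2 (sale 9): sell min(9,34)=9. stock: 34 - 9 = 25. total_sold = 9
  Event 3 (restock 14): 25 + 14 = 39
  Event 4 (restock 13): 39 + 13 = 52
  Event 5 (sale 25): sell min(25,52)=25. stock: 52 - 25 = 27. total_sold = 34
  Event 6 (sale 24): sell min(24,27)=24. stock: 27 - 24 = 3. total_sold = 58
  Event 7 (sale 3): sell min(3,3)=3. stock: 3 - 3 = 0. total_sold = 61
  Event 8 (sale 18): sell min(18,0)=0. stock: 0 - 0 = 0. total_sold = 61
  Event 9 (sale 1): sell min(1,0)=0. stock: 0 - 0 = 0. total_sold = 61
Final: stock = 0, total_sold = 61

First zero at event 7.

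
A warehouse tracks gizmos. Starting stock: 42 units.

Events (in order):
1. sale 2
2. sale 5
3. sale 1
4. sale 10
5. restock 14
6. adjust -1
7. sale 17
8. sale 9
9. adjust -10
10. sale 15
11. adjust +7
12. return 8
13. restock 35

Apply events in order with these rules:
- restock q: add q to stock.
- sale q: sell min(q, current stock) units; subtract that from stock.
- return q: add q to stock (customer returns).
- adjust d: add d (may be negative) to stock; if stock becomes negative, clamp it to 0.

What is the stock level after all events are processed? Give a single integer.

Answer: 50

Derivation:
Processing events:
Start: stock = 42
  Event 1 (sale 2): sell min(2,42)=2. stock: 42 - 2 = 40. total_sold = 2
  Event 2 (sale 5): sell min(5,40)=5. stock: 40 - 5 = 35. total_sold = 7
  Event 3 (sale 1): sell min(1,35)=1. stock: 35 - 1 = 34. total_sold = 8
  Event 4 (sale 10): sell min(10,34)=10. stock: 34 - 10 = 24. total_sold = 18
  Event 5 (restock 14): 24 + 14 = 38
  Event 6 (adjust -1): 38 + -1 = 37
  Event 7 (sale 17): sell min(17,37)=17. stock: 37 - 17 = 20. total_sold = 35
  Event 8 (sale 9): sell min(9,20)=9. stock: 20 - 9 = 11. total_sold = 44
  Event 9 (adjust -10): 11 + -10 = 1
  Event 10 (sale 15): sell min(15,1)=1. stock: 1 - 1 = 0. total_sold = 45
  Event 11 (adjust +7): 0 + 7 = 7
  Event 12 (return 8): 7 + 8 = 15
  Event 13 (restock 35): 15 + 35 = 50
Final: stock = 50, total_sold = 45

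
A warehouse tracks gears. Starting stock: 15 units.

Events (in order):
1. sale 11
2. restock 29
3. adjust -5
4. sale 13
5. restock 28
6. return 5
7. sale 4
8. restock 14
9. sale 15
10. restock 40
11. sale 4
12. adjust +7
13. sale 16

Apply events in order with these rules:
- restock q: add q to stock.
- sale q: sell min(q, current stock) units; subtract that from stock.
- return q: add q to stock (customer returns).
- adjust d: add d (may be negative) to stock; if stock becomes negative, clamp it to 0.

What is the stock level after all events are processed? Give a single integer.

Processing events:
Start: stock = 15
  Event 1 (sale 11): sell min(11,15)=11. stock: 15 - 11 = 4. total_sold = 11
  Event 2 (restock 29): 4 + 29 = 33
  Event 3 (adjust -5): 33 + -5 = 28
  Event 4 (sale 13): sell min(13,28)=13. stock: 28 - 13 = 15. total_sold = 24
  Event 5 (restock 28): 15 + 28 = 43
  Event 6 (return 5): 43 + 5 = 48
  Event 7 (sale 4): sell min(4,48)=4. stock: 48 - 4 = 44. total_sold = 28
  Event 8 (restock 14): 44 + 14 = 58
  Event 9 (sale 15): sell min(15,58)=15. stock: 58 - 15 = 43. total_sold = 43
  Event 10 (restock 40): 43 + 40 = 83
  Event 11 (sale 4): sell min(4,83)=4. stock: 83 - 4 = 79. total_sold = 47
  Event 12 (adjust +7): 79 + 7 = 86
  Event 13 (sale 16): sell min(16,86)=16. stock: 86 - 16 = 70. total_sold = 63
Final: stock = 70, total_sold = 63

Answer: 70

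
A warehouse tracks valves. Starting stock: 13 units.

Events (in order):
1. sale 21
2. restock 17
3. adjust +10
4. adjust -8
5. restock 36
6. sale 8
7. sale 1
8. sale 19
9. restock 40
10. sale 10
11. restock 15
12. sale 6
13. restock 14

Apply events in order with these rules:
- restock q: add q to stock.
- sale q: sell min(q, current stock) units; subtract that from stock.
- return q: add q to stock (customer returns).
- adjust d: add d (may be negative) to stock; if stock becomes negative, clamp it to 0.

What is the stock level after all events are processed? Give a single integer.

Processing events:
Start: stock = 13
  Event 1 (sale 21): sell min(21,13)=13. stock: 13 - 13 = 0. total_sold = 13
  Event 2 (restock 17): 0 + 17 = 17
  Event 3 (adjust +10): 17 + 10 = 27
  Event 4 (adjust -8): 27 + -8 = 19
  Event 5 (restock 36): 19 + 36 = 55
  Event 6 (sale 8): sell min(8,55)=8. stock: 55 - 8 = 47. total_sold = 21
  Event 7 (sale 1): sell min(1,47)=1. stock: 47 - 1 = 46. total_sold = 22
  Event 8 (sale 19): sell min(19,46)=19. stock: 46 - 19 = 27. total_sold = 41
  Event 9 (restock 40): 27 + 40 = 67
  Event 10 (sale 10): sell min(10,67)=10. stock: 67 - 10 = 57. total_sold = 51
  Event 11 (restock 15): 57 + 15 = 72
  Event 12 (sale 6): sell min(6,72)=6. stock: 72 - 6 = 66. total_sold = 57
  Event 13 (restock 14): 66 + 14 = 80
Final: stock = 80, total_sold = 57

Answer: 80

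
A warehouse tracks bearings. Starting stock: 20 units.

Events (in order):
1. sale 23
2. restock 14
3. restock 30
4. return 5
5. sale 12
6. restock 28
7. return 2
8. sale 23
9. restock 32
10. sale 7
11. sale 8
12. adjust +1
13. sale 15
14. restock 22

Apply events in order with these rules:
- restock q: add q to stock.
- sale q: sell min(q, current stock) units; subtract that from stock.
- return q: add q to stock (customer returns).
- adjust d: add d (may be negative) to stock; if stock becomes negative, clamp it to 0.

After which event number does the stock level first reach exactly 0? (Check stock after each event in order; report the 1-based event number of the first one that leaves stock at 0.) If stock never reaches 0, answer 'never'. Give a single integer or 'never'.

Processing events:
Start: stock = 20
  Event 1 (sale 23): sell min(23,20)=20. stock: 20 - 20 = 0. total_sold = 20
  Event 2 (restock 14): 0 + 14 = 14
  Event 3 (restock 30): 14 + 30 = 44
  Event 4 (return 5): 44 + 5 = 49
  Event 5 (sale 12): sell min(12,49)=12. stock: 49 - 12 = 37. total_sold = 32
  Event 6 (restock 28): 37 + 28 = 65
  Event 7 (return 2): 65 + 2 = 67
  Event 8 (sale 23): sell min(23,67)=23. stock: 67 - 23 = 44. total_sold = 55
  Event 9 (restock 32): 44 + 32 = 76
  Event 10 (sale 7): sell min(7,76)=7. stock: 76 - 7 = 69. total_sold = 62
  Event 11 (sale 8): sell min(8,69)=8. stock: 69 - 8 = 61. total_sold = 70
  Event 12 (adjust +1): 61 + 1 = 62
  Event 13 (sale 15): sell min(15,62)=15. stock: 62 - 15 = 47. total_sold = 85
  Event 14 (restock 22): 47 + 22 = 69
Final: stock = 69, total_sold = 85

First zero at event 1.

Answer: 1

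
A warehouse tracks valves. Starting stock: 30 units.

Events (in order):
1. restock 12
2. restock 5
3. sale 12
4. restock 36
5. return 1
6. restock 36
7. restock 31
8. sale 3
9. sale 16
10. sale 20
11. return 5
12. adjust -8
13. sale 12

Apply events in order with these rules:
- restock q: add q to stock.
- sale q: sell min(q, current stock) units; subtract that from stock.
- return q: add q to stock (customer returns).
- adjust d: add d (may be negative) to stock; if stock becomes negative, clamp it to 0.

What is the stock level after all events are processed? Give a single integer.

Processing events:
Start: stock = 30
  Event 1 (restock 12): 30 + 12 = 42
  Event 2 (restock 5): 42 + 5 = 47
  Event 3 (sale 12): sell min(12,47)=12. stock: 47 - 12 = 35. total_sold = 12
  Event 4 (restock 36): 35 + 36 = 71
  Event 5 (return 1): 71 + 1 = 72
  Event 6 (restock 36): 72 + 36 = 108
  Event 7 (restock 31): 108 + 31 = 139
  Event 8 (sale 3): sell min(3,139)=3. stock: 139 - 3 = 136. total_sold = 15
  Event 9 (sale 16): sell min(16,136)=16. stock: 136 - 16 = 120. total_sold = 31
  Event 10 (sale 20): sell min(20,120)=20. stock: 120 - 20 = 100. total_sold = 51
  Event 11 (return 5): 100 + 5 = 105
  Event 12 (adjust -8): 105 + -8 = 97
  Event 13 (sale 12): sell min(12,97)=12. stock: 97 - 12 = 85. total_sold = 63
Final: stock = 85, total_sold = 63

Answer: 85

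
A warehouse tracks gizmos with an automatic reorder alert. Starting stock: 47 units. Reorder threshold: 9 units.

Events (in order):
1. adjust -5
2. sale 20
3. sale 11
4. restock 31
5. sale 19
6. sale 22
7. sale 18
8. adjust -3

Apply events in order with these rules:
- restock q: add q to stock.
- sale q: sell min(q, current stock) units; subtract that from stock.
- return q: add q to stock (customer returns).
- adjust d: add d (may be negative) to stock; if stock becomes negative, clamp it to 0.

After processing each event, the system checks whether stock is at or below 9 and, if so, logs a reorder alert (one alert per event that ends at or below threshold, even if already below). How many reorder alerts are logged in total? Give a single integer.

Processing events:
Start: stock = 47
  Event 1 (adjust -5): 47 + -5 = 42
  Event 2 (sale 20): sell min(20,42)=20. stock: 42 - 20 = 22. total_sold = 20
  Event 3 (sale 11): sell min(11,22)=11. stock: 22 - 11 = 11. total_sold = 31
  Event 4 (restock 31): 11 + 31 = 42
  Event 5 (sale 19): sell min(19,42)=19. stock: 42 - 19 = 23. total_sold = 50
  Event 6 (sale 22): sell min(22,23)=22. stock: 23 - 22 = 1. total_sold = 72
  Event 7 (sale 18): sell min(18,1)=1. stock: 1 - 1 = 0. total_sold = 73
  Event 8 (adjust -3): 0 + -3 = 0 (clamped to 0)
Final: stock = 0, total_sold = 73

Checking against threshold 9:
  After event 1: stock=42 > 9
  After event 2: stock=22 > 9
  After event 3: stock=11 > 9
  After event 4: stock=42 > 9
  After event 5: stock=23 > 9
  After event 6: stock=1 <= 9 -> ALERT
  After event 7: stock=0 <= 9 -> ALERT
  After event 8: stock=0 <= 9 -> ALERT
Alert events: [6, 7, 8]. Count = 3

Answer: 3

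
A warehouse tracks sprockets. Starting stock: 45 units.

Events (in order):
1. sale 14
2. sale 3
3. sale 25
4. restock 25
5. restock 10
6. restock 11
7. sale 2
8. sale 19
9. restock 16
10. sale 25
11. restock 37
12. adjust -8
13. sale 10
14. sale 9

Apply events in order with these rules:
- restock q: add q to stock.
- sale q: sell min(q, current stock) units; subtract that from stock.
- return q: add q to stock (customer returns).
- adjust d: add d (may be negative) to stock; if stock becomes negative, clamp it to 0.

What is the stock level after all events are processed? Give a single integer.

Answer: 29

Derivation:
Processing events:
Start: stock = 45
  Event 1 (sale 14): sell min(14,45)=14. stock: 45 - 14 = 31. total_sold = 14
  Event 2 (sale 3): sell min(3,31)=3. stock: 31 - 3 = 28. total_sold = 17
  Event 3 (sale 25): sell min(25,28)=25. stock: 28 - 25 = 3. total_sold = 42
  Event 4 (restock 25): 3 + 25 = 28
  Event 5 (restock 10): 28 + 10 = 38
  Event 6 (restock 11): 38 + 11 = 49
  Event 7 (sale 2): sell min(2,49)=2. stock: 49 - 2 = 47. total_sold = 44
  Event 8 (sale 19): sell min(19,47)=19. stock: 47 - 19 = 28. total_sold = 63
  Event 9 (restock 16): 28 + 16 = 44
  Event 10 (sale 25): sell min(25,44)=25. stock: 44 - 25 = 19. total_sold = 88
  Event 11 (restock 37): 19 + 37 = 56
  Event 12 (adjust -8): 56 + -8 = 48
  Event 13 (sale 10): sell min(10,48)=10. stock: 48 - 10 = 38. total_sold = 98
  Event 14 (sale 9): sell min(9,38)=9. stock: 38 - 9 = 29. total_sold = 107
Final: stock = 29, total_sold = 107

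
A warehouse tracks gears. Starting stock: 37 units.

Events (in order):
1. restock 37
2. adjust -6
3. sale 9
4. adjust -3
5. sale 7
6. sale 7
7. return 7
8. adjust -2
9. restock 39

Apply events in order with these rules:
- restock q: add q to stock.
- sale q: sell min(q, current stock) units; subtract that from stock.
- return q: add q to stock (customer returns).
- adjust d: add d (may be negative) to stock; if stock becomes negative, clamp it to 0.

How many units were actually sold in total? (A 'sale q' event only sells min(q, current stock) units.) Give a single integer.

Answer: 23

Derivation:
Processing events:
Start: stock = 37
  Event 1 (restock 37): 37 + 37 = 74
  Event 2 (adjust -6): 74 + -6 = 68
  Event 3 (sale 9): sell min(9,68)=9. stock: 68 - 9 = 59. total_sold = 9
  Event 4 (adjust -3): 59 + -3 = 56
  Event 5 (sale 7): sell min(7,56)=7. stock: 56 - 7 = 49. total_sold = 16
  Event 6 (sale 7): sell min(7,49)=7. stock: 49 - 7 = 42. total_sold = 23
  Event 7 (return 7): 42 + 7 = 49
  Event 8 (adjust -2): 49 + -2 = 47
  Event 9 (restock 39): 47 + 39 = 86
Final: stock = 86, total_sold = 23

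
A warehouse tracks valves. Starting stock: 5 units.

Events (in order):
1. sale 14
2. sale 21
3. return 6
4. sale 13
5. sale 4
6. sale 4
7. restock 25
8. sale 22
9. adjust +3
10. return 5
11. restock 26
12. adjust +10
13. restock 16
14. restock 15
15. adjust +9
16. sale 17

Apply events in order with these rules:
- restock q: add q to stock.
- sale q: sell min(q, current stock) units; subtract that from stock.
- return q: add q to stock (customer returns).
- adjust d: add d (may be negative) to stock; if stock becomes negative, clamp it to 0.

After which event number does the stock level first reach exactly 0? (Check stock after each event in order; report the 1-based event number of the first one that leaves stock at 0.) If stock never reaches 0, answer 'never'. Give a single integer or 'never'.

Processing events:
Start: stock = 5
  Event 1 (sale 14): sell min(14,5)=5. stock: 5 - 5 = 0. total_sold = 5
  Event 2 (sale 21): sell min(21,0)=0. stock: 0 - 0 = 0. total_sold = 5
  Event 3 (return 6): 0 + 6 = 6
  Event 4 (sale 13): sell min(13,6)=6. stock: 6 - 6 = 0. total_sold = 11
  Event 5 (sale 4): sell min(4,0)=0. stock: 0 - 0 = 0. total_sold = 11
  Event 6 (sale 4): sell min(4,0)=0. stock: 0 - 0 = 0. total_sold = 11
  Event 7 (restock 25): 0 + 25 = 25
  Event 8 (sale 22): sell min(22,25)=22. stock: 25 - 22 = 3. total_sold = 33
  Event 9 (adjust +3): 3 + 3 = 6
  Event 10 (return 5): 6 + 5 = 11
  Event 11 (restock 26): 11 + 26 = 37
  Event 12 (adjust +10): 37 + 10 = 47
  Event 13 (restock 16): 47 + 16 = 63
  Event 14 (restock 15): 63 + 15 = 78
  Event 15 (adjust +9): 78 + 9 = 87
  Event 16 (sale 17): sell min(17,87)=17. stock: 87 - 17 = 70. total_sold = 50
Final: stock = 70, total_sold = 50

First zero at event 1.

Answer: 1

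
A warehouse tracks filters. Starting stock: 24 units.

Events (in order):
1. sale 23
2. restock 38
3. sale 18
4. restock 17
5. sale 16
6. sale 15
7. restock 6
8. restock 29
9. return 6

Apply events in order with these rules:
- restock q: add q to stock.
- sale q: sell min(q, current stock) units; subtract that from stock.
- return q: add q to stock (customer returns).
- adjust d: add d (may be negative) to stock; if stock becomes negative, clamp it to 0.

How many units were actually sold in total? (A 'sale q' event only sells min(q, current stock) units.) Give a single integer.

Answer: 72

Derivation:
Processing events:
Start: stock = 24
  Event 1 (sale 23): sell min(23,24)=23. stock: 24 - 23 = 1. total_sold = 23
  Event 2 (restock 38): 1 + 38 = 39
  Event 3 (sale 18): sell min(18,39)=18. stock: 39 - 18 = 21. total_sold = 41
  Event 4 (restock 17): 21 + 17 = 38
  Event 5 (sale 16): sell min(16,38)=16. stock: 38 - 16 = 22. total_sold = 57
  Event 6 (sale 15): sell min(15,22)=15. stock: 22 - 15 = 7. total_sold = 72
  Event 7 (restock 6): 7 + 6 = 13
  Event 8 (restock 29): 13 + 29 = 42
  Event 9 (return 6): 42 + 6 = 48
Final: stock = 48, total_sold = 72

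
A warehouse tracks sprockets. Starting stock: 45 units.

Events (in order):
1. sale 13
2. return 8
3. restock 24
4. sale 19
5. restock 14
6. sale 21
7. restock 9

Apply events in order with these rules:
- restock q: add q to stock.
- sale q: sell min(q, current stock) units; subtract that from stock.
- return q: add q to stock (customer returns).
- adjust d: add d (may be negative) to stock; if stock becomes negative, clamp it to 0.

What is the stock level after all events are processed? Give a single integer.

Answer: 47

Derivation:
Processing events:
Start: stock = 45
  Event 1 (sale 13): sell min(13,45)=13. stock: 45 - 13 = 32. total_sold = 13
  Event 2 (return 8): 32 + 8 = 40
  Event 3 (restock 24): 40 + 24 = 64
  Event 4 (sale 19): sell min(19,64)=19. stock: 64 - 19 = 45. total_sold = 32
  Event 5 (restock 14): 45 + 14 = 59
  Event 6 (sale 21): sell min(21,59)=21. stock: 59 - 21 = 38. total_sold = 53
  Event 7 (restock 9): 38 + 9 = 47
Final: stock = 47, total_sold = 53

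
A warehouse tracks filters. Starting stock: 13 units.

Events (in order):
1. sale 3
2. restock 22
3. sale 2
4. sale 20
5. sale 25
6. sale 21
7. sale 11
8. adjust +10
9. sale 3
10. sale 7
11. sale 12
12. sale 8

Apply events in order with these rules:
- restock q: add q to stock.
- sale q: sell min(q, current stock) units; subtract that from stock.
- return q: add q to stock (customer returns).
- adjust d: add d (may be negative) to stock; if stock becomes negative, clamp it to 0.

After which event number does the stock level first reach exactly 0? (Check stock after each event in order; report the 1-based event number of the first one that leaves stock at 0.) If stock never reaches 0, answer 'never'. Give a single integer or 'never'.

Processing events:
Start: stock = 13
  Event 1 (sale 3): sell min(3,13)=3. stock: 13 - 3 = 10. total_sold = 3
  Event 2 (restock 22): 10 + 22 = 32
  Event 3 (sale 2): sell min(2,32)=2. stock: 32 - 2 = 30. total_sold = 5
  Event 4 (sale 20): sell min(20,30)=20. stock: 30 - 20 = 10. total_sold = 25
  Event 5 (sale 25): sell min(25,10)=10. stock: 10 - 10 = 0. total_sold = 35
  Event 6 (sale 21): sell min(21,0)=0. stock: 0 - 0 = 0. total_sold = 35
  Event 7 (sale 11): sell min(11,0)=0. stock: 0 - 0 = 0. total_sold = 35
  Event 8 (adjust +10): 0 + 10 = 10
  Event 9 (sale 3): sell min(3,10)=3. stock: 10 - 3 = 7. total_sold = 38
  Event 10 (sale 7): sell min(7,7)=7. stock: 7 - 7 = 0. total_sold = 45
  Event 11 (sale 12): sell min(12,0)=0. stock: 0 - 0 = 0. total_sold = 45
  Event 12 (sale 8): sell min(8,0)=0. stock: 0 - 0 = 0. total_sold = 45
Final: stock = 0, total_sold = 45

First zero at event 5.

Answer: 5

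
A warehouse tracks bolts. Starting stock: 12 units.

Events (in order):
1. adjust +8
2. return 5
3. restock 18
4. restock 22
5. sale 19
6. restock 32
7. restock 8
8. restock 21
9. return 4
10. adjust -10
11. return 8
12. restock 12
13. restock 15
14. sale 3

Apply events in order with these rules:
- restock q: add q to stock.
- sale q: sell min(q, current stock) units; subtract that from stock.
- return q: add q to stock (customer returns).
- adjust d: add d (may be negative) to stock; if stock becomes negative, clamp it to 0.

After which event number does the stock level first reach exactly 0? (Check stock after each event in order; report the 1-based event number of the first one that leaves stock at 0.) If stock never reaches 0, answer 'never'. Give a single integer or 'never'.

Processing events:
Start: stock = 12
  Event 1 (adjust +8): 12 + 8 = 20
  Event 2 (return 5): 20 + 5 = 25
  Event 3 (restock 18): 25 + 18 = 43
  Event 4 (restock 22): 43 + 22 = 65
  Event 5 (sale 19): sell min(19,65)=19. stock: 65 - 19 = 46. total_sold = 19
  Event 6 (restock 32): 46 + 32 = 78
  Event 7 (restock 8): 78 + 8 = 86
  Event 8 (restock 21): 86 + 21 = 107
  Event 9 (return 4): 107 + 4 = 111
  Event 10 (adjust -10): 111 + -10 = 101
  Event 11 (return 8): 101 + 8 = 109
  Event 12 (restock 12): 109 + 12 = 121
  Event 13 (restock 15): 121 + 15 = 136
  Event 14 (sale 3): sell min(3,136)=3. stock: 136 - 3 = 133. total_sold = 22
Final: stock = 133, total_sold = 22

Stock never reaches 0.

Answer: never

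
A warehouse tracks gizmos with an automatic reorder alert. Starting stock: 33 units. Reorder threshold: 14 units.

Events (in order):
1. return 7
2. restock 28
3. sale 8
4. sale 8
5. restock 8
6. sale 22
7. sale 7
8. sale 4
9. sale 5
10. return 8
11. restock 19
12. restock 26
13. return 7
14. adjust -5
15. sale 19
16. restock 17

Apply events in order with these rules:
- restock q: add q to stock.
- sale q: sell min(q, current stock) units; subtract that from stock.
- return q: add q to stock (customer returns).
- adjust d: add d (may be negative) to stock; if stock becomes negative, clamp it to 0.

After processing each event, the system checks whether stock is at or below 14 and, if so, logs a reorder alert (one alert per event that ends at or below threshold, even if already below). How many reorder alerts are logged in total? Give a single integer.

Answer: 0

Derivation:
Processing events:
Start: stock = 33
  Event 1 (return 7): 33 + 7 = 40
  Event 2 (restock 28): 40 + 28 = 68
  Event 3 (sale 8): sell min(8,68)=8. stock: 68 - 8 = 60. total_sold = 8
  Event 4 (sale 8): sell min(8,60)=8. stock: 60 - 8 = 52. total_sold = 16
  Event 5 (restock 8): 52 + 8 = 60
  Event 6 (sale 22): sell min(22,60)=22. stock: 60 - 22 = 38. total_sold = 38
  Event 7 (sale 7): sell min(7,38)=7. stock: 38 - 7 = 31. total_sold = 45
  Event 8 (sale 4): sell min(4,31)=4. stock: 31 - 4 = 27. total_sold = 49
  Event 9 (sale 5): sell min(5,27)=5. stock: 27 - 5 = 22. total_sold = 54
  Event 10 (return 8): 22 + 8 = 30
  Event 11 (restock 19): 30 + 19 = 49
  Event 12 (restock 26): 49 + 26 = 75
  Event 13 (return 7): 75 + 7 = 82
  Event 14 (adjust -5): 82 + -5 = 77
  Event 15 (sale 19): sell min(19,77)=19. stock: 77 - 19 = 58. total_sold = 73
  Event 16 (restock 17): 58 + 17 = 75
Final: stock = 75, total_sold = 73

Checking against threshold 14:
  After event 1: stock=40 > 14
  After event 2: stock=68 > 14
  After event 3: stock=60 > 14
  After event 4: stock=52 > 14
  After event 5: stock=60 > 14
  After event 6: stock=38 > 14
  After event 7: stock=31 > 14
  After event 8: stock=27 > 14
  After event 9: stock=22 > 14
  After event 10: stock=30 > 14
  After event 11: stock=49 > 14
  After event 12: stock=75 > 14
  After event 13: stock=82 > 14
  After event 14: stock=77 > 14
  After event 15: stock=58 > 14
  After event 16: stock=75 > 14
Alert events: []. Count = 0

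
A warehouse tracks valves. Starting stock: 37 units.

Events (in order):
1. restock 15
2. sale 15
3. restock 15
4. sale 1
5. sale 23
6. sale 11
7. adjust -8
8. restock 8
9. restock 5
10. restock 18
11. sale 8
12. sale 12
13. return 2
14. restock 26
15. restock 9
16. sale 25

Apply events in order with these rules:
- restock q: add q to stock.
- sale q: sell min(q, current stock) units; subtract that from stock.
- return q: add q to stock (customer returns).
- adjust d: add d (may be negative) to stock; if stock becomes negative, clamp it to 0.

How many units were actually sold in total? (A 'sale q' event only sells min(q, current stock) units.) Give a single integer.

Processing events:
Start: stock = 37
  Event 1 (restock 15): 37 + 15 = 52
  Event 2 (sale 15): sell min(15,52)=15. stock: 52 - 15 = 37. total_sold = 15
  Event 3 (restock 15): 37 + 15 = 52
  Event 4 (sale 1): sell min(1,52)=1. stock: 52 - 1 = 51. total_sold = 16
  Event 5 (sale 23): sell min(23,51)=23. stock: 51 - 23 = 28. total_sold = 39
  Event 6 (sale 11): sell min(11,28)=11. stock: 28 - 11 = 17. total_sold = 50
  Event 7 (adjust -8): 17 + -8 = 9
  Event 8 (restock 8): 9 + 8 = 17
  Event 9 (restock 5): 17 + 5 = 22
  Event 10 (restock 18): 22 + 18 = 40
  Event 11 (sale 8): sell min(8,40)=8. stock: 40 - 8 = 32. total_sold = 58
  Event 12 (sale 12): sell min(12,32)=12. stock: 32 - 12 = 20. total_sold = 70
  Event 13 (return 2): 20 + 2 = 22
  Event 14 (restock 26): 22 + 26 = 48
  Event 15 (restock 9): 48 + 9 = 57
  Event 16 (sale 25): sell min(25,57)=25. stock: 57 - 25 = 32. total_sold = 95
Final: stock = 32, total_sold = 95

Answer: 95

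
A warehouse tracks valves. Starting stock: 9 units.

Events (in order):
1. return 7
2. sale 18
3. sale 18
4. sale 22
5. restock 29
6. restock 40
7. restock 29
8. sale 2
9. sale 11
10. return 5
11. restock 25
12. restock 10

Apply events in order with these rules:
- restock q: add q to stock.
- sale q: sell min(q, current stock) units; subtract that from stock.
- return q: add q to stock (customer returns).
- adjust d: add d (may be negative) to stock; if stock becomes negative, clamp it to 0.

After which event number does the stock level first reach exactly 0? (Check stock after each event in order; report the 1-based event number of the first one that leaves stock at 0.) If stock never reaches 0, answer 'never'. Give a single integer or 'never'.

Processing events:
Start: stock = 9
  Event 1 (return 7): 9 + 7 = 16
  Event 2 (sale 18): sell min(18,16)=16. stock: 16 - 16 = 0. total_sold = 16
  Event 3 (sale 18): sell min(18,0)=0. stock: 0 - 0 = 0. total_sold = 16
  Event 4 (sale 22): sell min(22,0)=0. stock: 0 - 0 = 0. total_sold = 16
  Event 5 (restock 29): 0 + 29 = 29
  Event 6 (restock 40): 29 + 40 = 69
  Event 7 (restock 29): 69 + 29 = 98
  Event 8 (sale 2): sell min(2,98)=2. stock: 98 - 2 = 96. total_sold = 18
  Event 9 (sale 11): sell min(11,96)=11. stock: 96 - 11 = 85. total_sold = 29
  Event 10 (return 5): 85 + 5 = 90
  Event 11 (restock 25): 90 + 25 = 115
  Event 12 (restock 10): 115 + 10 = 125
Final: stock = 125, total_sold = 29

First zero at event 2.

Answer: 2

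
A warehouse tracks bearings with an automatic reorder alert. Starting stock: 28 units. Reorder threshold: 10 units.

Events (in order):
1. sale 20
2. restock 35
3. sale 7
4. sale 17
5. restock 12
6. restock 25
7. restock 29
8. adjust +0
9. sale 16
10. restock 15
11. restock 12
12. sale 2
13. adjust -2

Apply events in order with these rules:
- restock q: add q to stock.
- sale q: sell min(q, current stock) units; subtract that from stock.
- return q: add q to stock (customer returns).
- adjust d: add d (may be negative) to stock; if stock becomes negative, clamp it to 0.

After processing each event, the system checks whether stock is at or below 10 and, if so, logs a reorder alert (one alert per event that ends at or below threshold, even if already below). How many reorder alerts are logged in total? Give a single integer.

Processing events:
Start: stock = 28
  Event 1 (sale 20): sell min(20,28)=20. stock: 28 - 20 = 8. total_sold = 20
  Event 2 (restock 35): 8 + 35 = 43
  Event 3 (sale 7): sell min(7,43)=7. stock: 43 - 7 = 36. total_sold = 27
  Event 4 (sale 17): sell min(17,36)=17. stock: 36 - 17 = 19. total_sold = 44
  Event 5 (restock 12): 19 + 12 = 31
  Event 6 (restock 25): 31 + 25 = 56
  Event 7 (restock 29): 56 + 29 = 85
  Event 8 (adjust +0): 85 + 0 = 85
  Event 9 (sale 16): sell min(16,85)=16. stock: 85 - 16 = 69. total_sold = 60
  Event 10 (restock 15): 69 + 15 = 84
  Event 11 (restock 12): 84 + 12 = 96
  Event 12 (sale 2): sell min(2,96)=2. stock: 96 - 2 = 94. total_sold = 62
  Event 13 (adjust -2): 94 + -2 = 92
Final: stock = 92, total_sold = 62

Checking against threshold 10:
  After event 1: stock=8 <= 10 -> ALERT
  After event 2: stock=43 > 10
  After event 3: stock=36 > 10
  After event 4: stock=19 > 10
  After event 5: stock=31 > 10
  After event 6: stock=56 > 10
  After event 7: stock=85 > 10
  After event 8: stock=85 > 10
  After event 9: stock=69 > 10
  After event 10: stock=84 > 10
  After event 11: stock=96 > 10
  After event 12: stock=94 > 10
  After event 13: stock=92 > 10
Alert events: [1]. Count = 1

Answer: 1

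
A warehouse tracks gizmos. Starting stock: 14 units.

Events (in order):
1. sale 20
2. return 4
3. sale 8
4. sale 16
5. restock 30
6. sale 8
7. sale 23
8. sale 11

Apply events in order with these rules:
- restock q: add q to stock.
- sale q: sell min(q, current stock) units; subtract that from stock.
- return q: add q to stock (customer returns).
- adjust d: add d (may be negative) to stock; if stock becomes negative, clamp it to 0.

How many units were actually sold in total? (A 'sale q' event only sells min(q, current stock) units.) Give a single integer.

Answer: 48

Derivation:
Processing events:
Start: stock = 14
  Event 1 (sale 20): sell min(20,14)=14. stock: 14 - 14 = 0. total_sold = 14
  Event 2 (return 4): 0 + 4 = 4
  Event 3 (sale 8): sell min(8,4)=4. stock: 4 - 4 = 0. total_sold = 18
  Event 4 (sale 16): sell min(16,0)=0. stock: 0 - 0 = 0. total_sold = 18
  Event 5 (restock 30): 0 + 30 = 30
  Event 6 (sale 8): sell min(8,30)=8. stock: 30 - 8 = 22. total_sold = 26
  Event 7 (sale 23): sell min(23,22)=22. stock: 22 - 22 = 0. total_sold = 48
  Event 8 (sale 11): sell min(11,0)=0. stock: 0 - 0 = 0. total_sold = 48
Final: stock = 0, total_sold = 48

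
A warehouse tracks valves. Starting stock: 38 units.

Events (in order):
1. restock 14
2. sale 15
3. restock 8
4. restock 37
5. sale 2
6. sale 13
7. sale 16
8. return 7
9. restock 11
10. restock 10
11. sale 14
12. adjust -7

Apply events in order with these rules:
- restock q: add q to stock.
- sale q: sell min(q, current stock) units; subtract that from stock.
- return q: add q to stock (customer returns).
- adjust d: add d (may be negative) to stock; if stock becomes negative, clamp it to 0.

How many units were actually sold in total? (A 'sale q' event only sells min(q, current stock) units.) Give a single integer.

Processing events:
Start: stock = 38
  Event 1 (restock 14): 38 + 14 = 52
  Event 2 (sale 15): sell min(15,52)=15. stock: 52 - 15 = 37. total_sold = 15
  Event 3 (restock 8): 37 + 8 = 45
  Event 4 (restock 37): 45 + 37 = 82
  Event 5 (sale 2): sell min(2,82)=2. stock: 82 - 2 = 80. total_sold = 17
  Event 6 (sale 13): sell min(13,80)=13. stock: 80 - 13 = 67. total_sold = 30
  Event 7 (sale 16): sell min(16,67)=16. stock: 67 - 16 = 51. total_sold = 46
  Event 8 (return 7): 51 + 7 = 58
  Event 9 (restock 11): 58 + 11 = 69
  Event 10 (restock 10): 69 + 10 = 79
  Event 11 (sale 14): sell min(14,79)=14. stock: 79 - 14 = 65. total_sold = 60
  Event 12 (adjust -7): 65 + -7 = 58
Final: stock = 58, total_sold = 60

Answer: 60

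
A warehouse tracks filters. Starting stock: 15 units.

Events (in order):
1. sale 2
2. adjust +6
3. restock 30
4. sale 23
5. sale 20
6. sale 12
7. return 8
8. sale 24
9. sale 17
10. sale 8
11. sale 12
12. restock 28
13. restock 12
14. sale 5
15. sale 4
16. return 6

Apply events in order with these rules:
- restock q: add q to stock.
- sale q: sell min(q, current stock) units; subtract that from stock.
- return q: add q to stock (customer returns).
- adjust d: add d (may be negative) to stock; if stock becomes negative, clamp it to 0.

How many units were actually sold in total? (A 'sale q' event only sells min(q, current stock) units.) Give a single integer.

Answer: 68

Derivation:
Processing events:
Start: stock = 15
  Event 1 (sale 2): sell min(2,15)=2. stock: 15 - 2 = 13. total_sold = 2
  Event 2 (adjust +6): 13 + 6 = 19
  Event 3 (restock 30): 19 + 30 = 49
  Event 4 (sale 23): sell min(23,49)=23. stock: 49 - 23 = 26. total_sold = 25
  Event 5 (sale 20): sell min(20,26)=20. stock: 26 - 20 = 6. total_sold = 45
  Event 6 (sale 12): sell min(12,6)=6. stock: 6 - 6 = 0. total_sold = 51
  Event 7 (return 8): 0 + 8 = 8
  Event 8 (sale 24): sell min(24,8)=8. stock: 8 - 8 = 0. total_sold = 59
  Event 9 (sale 17): sell min(17,0)=0. stock: 0 - 0 = 0. total_sold = 59
  Event 10 (sale 8): sell min(8,0)=0. stock: 0 - 0 = 0. total_sold = 59
  Event 11 (sale 12): sell min(12,0)=0. stock: 0 - 0 = 0. total_sold = 59
  Event 12 (restock 28): 0 + 28 = 28
  Event 13 (restock 12): 28 + 12 = 40
  Event 14 (sale 5): sell min(5,40)=5. stock: 40 - 5 = 35. total_sold = 64
  Event 15 (sale 4): sell min(4,35)=4. stock: 35 - 4 = 31. total_sold = 68
  Event 16 (return 6): 31 + 6 = 37
Final: stock = 37, total_sold = 68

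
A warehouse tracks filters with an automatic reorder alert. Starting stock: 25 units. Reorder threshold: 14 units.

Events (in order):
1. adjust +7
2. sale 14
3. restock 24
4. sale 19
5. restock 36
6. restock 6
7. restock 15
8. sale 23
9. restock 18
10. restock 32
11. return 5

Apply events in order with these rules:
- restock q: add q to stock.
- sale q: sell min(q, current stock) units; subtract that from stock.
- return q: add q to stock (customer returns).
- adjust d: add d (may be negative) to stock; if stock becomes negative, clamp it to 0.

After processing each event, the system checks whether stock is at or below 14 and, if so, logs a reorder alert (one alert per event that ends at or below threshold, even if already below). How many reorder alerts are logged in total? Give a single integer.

Answer: 0

Derivation:
Processing events:
Start: stock = 25
  Event 1 (adjust +7): 25 + 7 = 32
  Event 2 (sale 14): sell min(14,32)=14. stock: 32 - 14 = 18. total_sold = 14
  Event 3 (restock 24): 18 + 24 = 42
  Event 4 (sale 19): sell min(19,42)=19. stock: 42 - 19 = 23. total_sold = 33
  Event 5 (restock 36): 23 + 36 = 59
  Event 6 (restock 6): 59 + 6 = 65
  Event 7 (restock 15): 65 + 15 = 80
  Event 8 (sale 23): sell min(23,80)=23. stock: 80 - 23 = 57. total_sold = 56
  Event 9 (restock 18): 57 + 18 = 75
  Event 10 (restock 32): 75 + 32 = 107
  Event 11 (return 5): 107 + 5 = 112
Final: stock = 112, total_sold = 56

Checking against threshold 14:
  After event 1: stock=32 > 14
  After event 2: stock=18 > 14
  After event 3: stock=42 > 14
  After event 4: stock=23 > 14
  After event 5: stock=59 > 14
  After event 6: stock=65 > 14
  After event 7: stock=80 > 14
  After event 8: stock=57 > 14
  After event 9: stock=75 > 14
  After event 10: stock=107 > 14
  After event 11: stock=112 > 14
Alert events: []. Count = 0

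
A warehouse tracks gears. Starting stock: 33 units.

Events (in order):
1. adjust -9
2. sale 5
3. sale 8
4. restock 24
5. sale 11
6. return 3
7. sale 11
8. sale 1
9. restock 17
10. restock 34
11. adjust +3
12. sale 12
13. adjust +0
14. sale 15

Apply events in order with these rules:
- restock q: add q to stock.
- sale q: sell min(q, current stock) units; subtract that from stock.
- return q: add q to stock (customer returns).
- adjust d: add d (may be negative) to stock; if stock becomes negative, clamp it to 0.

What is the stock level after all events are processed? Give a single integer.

Processing events:
Start: stock = 33
  Event 1 (adjust -9): 33 + -9 = 24
  Event 2 (sale 5): sell min(5,24)=5. stock: 24 - 5 = 19. total_sold = 5
  Event 3 (sale 8): sell min(8,19)=8. stock: 19 - 8 = 11. total_sold = 13
  Event 4 (restock 24): 11 + 24 = 35
  Event 5 (sale 11): sell min(11,35)=11. stock: 35 - 11 = 24. total_sold = 24
  Event 6 (return 3): 24 + 3 = 27
  Event 7 (sale 11): sell min(11,27)=11. stock: 27 - 11 = 16. total_sold = 35
  Event 8 (sale 1): sell min(1,16)=1. stock: 16 - 1 = 15. total_sold = 36
  Event 9 (restock 17): 15 + 17 = 32
  Event 10 (restock 34): 32 + 34 = 66
  Event 11 (adjust +3): 66 + 3 = 69
  Event 12 (sale 12): sell min(12,69)=12. stock: 69 - 12 = 57. total_sold = 48
  Event 13 (adjust +0): 57 + 0 = 57
  Event 14 (sale 15): sell min(15,57)=15. stock: 57 - 15 = 42. total_sold = 63
Final: stock = 42, total_sold = 63

Answer: 42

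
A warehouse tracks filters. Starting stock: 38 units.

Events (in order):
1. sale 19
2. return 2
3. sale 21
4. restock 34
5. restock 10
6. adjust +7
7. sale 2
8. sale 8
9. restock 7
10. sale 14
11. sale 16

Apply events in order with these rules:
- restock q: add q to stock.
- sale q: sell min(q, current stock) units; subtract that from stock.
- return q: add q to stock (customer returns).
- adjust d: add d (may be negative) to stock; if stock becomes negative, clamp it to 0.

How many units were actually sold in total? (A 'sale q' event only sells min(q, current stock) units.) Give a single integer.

Processing events:
Start: stock = 38
  Event 1 (sale 19): sell min(19,38)=19. stock: 38 - 19 = 19. total_sold = 19
  Event 2 (return 2): 19 + 2 = 21
  Event 3 (sale 21): sell min(21,21)=21. stock: 21 - 21 = 0. total_sold = 40
  Event 4 (restock 34): 0 + 34 = 34
  Event 5 (restock 10): 34 + 10 = 44
  Event 6 (adjust +7): 44 + 7 = 51
  Event 7 (sale 2): sell min(2,51)=2. stock: 51 - 2 = 49. total_sold = 42
  Event 8 (sale 8): sell min(8,49)=8. stock: 49 - 8 = 41. total_sold = 50
  Event 9 (restock 7): 41 + 7 = 48
  Event 10 (sale 14): sell min(14,48)=14. stock: 48 - 14 = 34. total_sold = 64
  Event 11 (sale 16): sell min(16,34)=16. stock: 34 - 16 = 18. total_sold = 80
Final: stock = 18, total_sold = 80

Answer: 80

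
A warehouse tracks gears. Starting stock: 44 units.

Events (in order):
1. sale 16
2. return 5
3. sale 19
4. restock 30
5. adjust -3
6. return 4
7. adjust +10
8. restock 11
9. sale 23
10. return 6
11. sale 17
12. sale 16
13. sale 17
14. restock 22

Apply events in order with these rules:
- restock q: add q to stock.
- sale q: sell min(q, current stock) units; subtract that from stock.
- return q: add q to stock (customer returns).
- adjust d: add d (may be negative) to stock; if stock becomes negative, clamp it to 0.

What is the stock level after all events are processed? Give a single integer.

Answer: 22

Derivation:
Processing events:
Start: stock = 44
  Event 1 (sale 16): sell min(16,44)=16. stock: 44 - 16 = 28. total_sold = 16
  Event 2 (return 5): 28 + 5 = 33
  Event 3 (sale 19): sell min(19,33)=19. stock: 33 - 19 = 14. total_sold = 35
  Event 4 (restock 30): 14 + 30 = 44
  Event 5 (adjust -3): 44 + -3 = 41
  Event 6 (return 4): 41 + 4 = 45
  Event 7 (adjust +10): 45 + 10 = 55
  Event 8 (restock 11): 55 + 11 = 66
  Event 9 (sale 23): sell min(23,66)=23. stock: 66 - 23 = 43. total_sold = 58
  Event 10 (return 6): 43 + 6 = 49
  Event 11 (sale 17): sell min(17,49)=17. stock: 49 - 17 = 32. total_sold = 75
  Event 12 (sale 16): sell min(16,32)=16. stock: 32 - 16 = 16. total_sold = 91
  Event 13 (sale 17): sell min(17,16)=16. stock: 16 - 16 = 0. total_sold = 107
  Event 14 (restock 22): 0 + 22 = 22
Final: stock = 22, total_sold = 107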